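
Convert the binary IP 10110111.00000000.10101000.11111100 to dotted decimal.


10110111 = 183
00000000 = 0
10101000 = 168
11111100 = 252
IP: 183.0.168.252


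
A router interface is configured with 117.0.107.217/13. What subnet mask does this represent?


/13 means 13 network bits, 19 host bits
Binary: 11111111111110000000000000000000
Mask: 255.248.0.0


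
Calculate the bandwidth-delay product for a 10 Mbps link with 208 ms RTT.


BDP = bandwidth * RTT
= 10 Mbps * 208 ms
= 10 * 1e6 * 208 / 1000 bits
= 2080000 bits
= 260000 bytes
= 253.9062 KB
BDP = 2080000 bits (260000 bytes)


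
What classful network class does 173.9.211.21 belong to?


First octet: 173
Binary: 10101101
10xxxxxx -> Class B (128-191)
Class B, default mask 255.255.0.0 (/16)


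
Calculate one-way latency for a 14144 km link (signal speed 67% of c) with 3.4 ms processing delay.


Speed = 0.67 * 3e5 km/s = 201000 km/s
Propagation delay = 14144 / 201000 = 0.0704 s = 70.3682 ms
Processing delay = 3.4 ms
Total one-way latency = 73.7682 ms


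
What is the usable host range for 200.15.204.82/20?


Network: 200.15.192.0
Broadcast: 200.15.207.255
First usable = network + 1
Last usable = broadcast - 1
Range: 200.15.192.1 to 200.15.207.254


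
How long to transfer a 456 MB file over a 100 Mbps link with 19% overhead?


Effective throughput = 100 * (1 - 19/100) = 81 Mbps
File size in Mb = 456 * 8 = 3648 Mb
Time = 3648 / 81
Time = 45.037 seconds


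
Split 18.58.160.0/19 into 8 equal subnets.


New prefix = 19 + 3 = 22
Each subnet has 1024 addresses
  18.58.160.0/22
  18.58.164.0/22
  18.58.168.0/22
  18.58.172.0/22
  18.58.176.0/22
  18.58.180.0/22
  18.58.184.0/22
  18.58.188.0/22
Subnets: 18.58.160.0/22, 18.58.164.0/22, 18.58.168.0/22, 18.58.172.0/22, 18.58.176.0/22, 18.58.180.0/22, 18.58.184.0/22, 18.58.188.0/22


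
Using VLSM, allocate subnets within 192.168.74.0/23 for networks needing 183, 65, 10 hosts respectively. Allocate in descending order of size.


183 hosts -> /24 (254 usable): 192.168.74.0/24
65 hosts -> /25 (126 usable): 192.168.75.0/25
10 hosts -> /28 (14 usable): 192.168.75.128/28
Allocation: 192.168.74.0/24 (183 hosts, 254 usable); 192.168.75.0/25 (65 hosts, 126 usable); 192.168.75.128/28 (10 hosts, 14 usable)


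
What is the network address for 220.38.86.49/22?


IP:   11011100.00100110.01010110.00110001
Mask: 11111111.11111111.11111100.00000000
AND operation:
Net:  11011100.00100110.01010100.00000000
Network: 220.38.84.0/22


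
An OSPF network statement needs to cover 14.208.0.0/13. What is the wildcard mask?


Subnet mask: 255.248.0.0
Wildcard = 255.255.255.255 - subnet mask
255 - 255 = 0
255 - 248 = 7
255 - 0 = 255
255 - 0 = 255
Wildcard: 0.7.255.255


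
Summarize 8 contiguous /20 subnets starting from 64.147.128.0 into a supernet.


Original prefix: /20
Number of subnets: 8 = 2^3
New prefix = 20 - 3 = 17
Supernet: 64.147.128.0/17


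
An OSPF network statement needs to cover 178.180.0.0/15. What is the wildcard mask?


Subnet mask: 255.254.0.0
Wildcard = 255.255.255.255 - subnet mask
255 - 255 = 0
255 - 254 = 1
255 - 0 = 255
255 - 0 = 255
Wildcard: 0.1.255.255


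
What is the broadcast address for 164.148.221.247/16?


Network: 164.148.0.0/16
Host bits = 16
Set all host bits to 1:
Broadcast: 164.148.255.255


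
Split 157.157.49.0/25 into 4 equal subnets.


New prefix = 25 + 2 = 27
Each subnet has 32 addresses
  157.157.49.0/27
  157.157.49.32/27
  157.157.49.64/27
  157.157.49.96/27
Subnets: 157.157.49.0/27, 157.157.49.32/27, 157.157.49.64/27, 157.157.49.96/27


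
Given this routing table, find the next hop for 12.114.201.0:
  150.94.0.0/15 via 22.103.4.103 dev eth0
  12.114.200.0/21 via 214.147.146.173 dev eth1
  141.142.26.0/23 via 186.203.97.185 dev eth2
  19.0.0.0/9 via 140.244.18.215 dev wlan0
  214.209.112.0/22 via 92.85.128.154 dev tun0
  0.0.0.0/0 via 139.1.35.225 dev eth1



Longest prefix match for 12.114.201.0:
  /15 150.94.0.0: no
  /21 12.114.200.0: MATCH
  /23 141.142.26.0: no
  /9 19.0.0.0: no
  /22 214.209.112.0: no
  /0 0.0.0.0: MATCH
Selected: next-hop 214.147.146.173 via eth1 (matched /21)


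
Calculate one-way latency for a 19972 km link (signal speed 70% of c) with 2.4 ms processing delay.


Speed = 0.7 * 3e5 km/s = 210000 km/s
Propagation delay = 19972 / 210000 = 0.0951 s = 95.1048 ms
Processing delay = 2.4 ms
Total one-way latency = 97.5048 ms


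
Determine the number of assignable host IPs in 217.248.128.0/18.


Host bits = 32 - 18 = 14
Total addresses = 2^14 = 16384
Usable = total - 2 (network and broadcast)
Usable hosts: 16382


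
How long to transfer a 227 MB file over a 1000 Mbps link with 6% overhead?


Effective throughput = 1000 * (1 - 6/100) = 940 Mbps
File size in Mb = 227 * 8 = 1816 Mb
Time = 1816 / 940
Time = 1.9319 seconds


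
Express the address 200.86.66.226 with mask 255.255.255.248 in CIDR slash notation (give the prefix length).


Binary: 11111111.11111111.11111111.11111000
Count leading 1s
Prefix: /29


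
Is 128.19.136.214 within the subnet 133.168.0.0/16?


Subnet network: 133.168.0.0
Test IP AND mask: 128.19.0.0
No, 128.19.136.214 is not in 133.168.0.0/16


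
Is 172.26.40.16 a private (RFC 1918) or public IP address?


RFC 1918 private ranges:
  10.0.0.0/8 (10.0.0.0 - 10.255.255.255)
  172.16.0.0/12 (172.16.0.0 - 172.31.255.255)
  192.168.0.0/16 (192.168.0.0 - 192.168.255.255)
Private (in 172.16.0.0/12)


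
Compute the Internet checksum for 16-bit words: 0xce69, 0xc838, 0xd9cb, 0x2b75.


Sum all words (with carry folding):
+ 0xce69 = 0xce69
+ 0xc838 = 0x96a2
+ 0xd9cb = 0x706e
+ 0x2b75 = 0x9be3
One's complement: ~0x9be3
Checksum = 0x641c


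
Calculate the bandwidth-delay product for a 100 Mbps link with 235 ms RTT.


BDP = bandwidth * RTT
= 100 Mbps * 235 ms
= 100 * 1e6 * 235 / 1000 bits
= 23500000 bits
= 2937500 bytes
= 2868.6523 KB
BDP = 23500000 bits (2937500 bytes)


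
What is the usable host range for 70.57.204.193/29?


Network: 70.57.204.192
Broadcast: 70.57.204.199
First usable = network + 1
Last usable = broadcast - 1
Range: 70.57.204.193 to 70.57.204.198


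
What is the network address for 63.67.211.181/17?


IP:   00111111.01000011.11010011.10110101
Mask: 11111111.11111111.10000000.00000000
AND operation:
Net:  00111111.01000011.10000000.00000000
Network: 63.67.128.0/17


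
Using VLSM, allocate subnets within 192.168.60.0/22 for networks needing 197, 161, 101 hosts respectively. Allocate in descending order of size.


197 hosts -> /24 (254 usable): 192.168.60.0/24
161 hosts -> /24 (254 usable): 192.168.61.0/24
101 hosts -> /25 (126 usable): 192.168.62.0/25
Allocation: 192.168.60.0/24 (197 hosts, 254 usable); 192.168.61.0/24 (161 hosts, 254 usable); 192.168.62.0/25 (101 hosts, 126 usable)


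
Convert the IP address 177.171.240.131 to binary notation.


177 = 10110001
171 = 10101011
240 = 11110000
131 = 10000011
Binary: 10110001.10101011.11110000.10000011


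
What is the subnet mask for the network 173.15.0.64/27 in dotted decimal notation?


/27 means 27 network bits, 5 host bits
Binary: 11111111111111111111111111100000
Mask: 255.255.255.224


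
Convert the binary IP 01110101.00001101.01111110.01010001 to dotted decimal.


01110101 = 117
00001101 = 13
01111110 = 126
01010001 = 81
IP: 117.13.126.81


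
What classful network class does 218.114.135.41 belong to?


First octet: 218
Binary: 11011010
110xxxxx -> Class C (192-223)
Class C, default mask 255.255.255.0 (/24)


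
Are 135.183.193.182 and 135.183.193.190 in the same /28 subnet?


Mask: 255.255.255.240
135.183.193.182 AND mask = 135.183.193.176
135.183.193.190 AND mask = 135.183.193.176
Yes, same subnet (135.183.193.176)


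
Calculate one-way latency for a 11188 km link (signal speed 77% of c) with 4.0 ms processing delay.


Speed = 0.77 * 3e5 km/s = 231000 km/s
Propagation delay = 11188 / 231000 = 0.0484 s = 48.4329 ms
Processing delay = 4.0 ms
Total one-way latency = 52.4329 ms


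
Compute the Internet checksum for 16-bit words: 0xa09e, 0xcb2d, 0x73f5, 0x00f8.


Sum all words (with carry folding):
+ 0xa09e = 0xa09e
+ 0xcb2d = 0x6bcc
+ 0x73f5 = 0xdfc1
+ 0x00f8 = 0xe0b9
One's complement: ~0xe0b9
Checksum = 0x1f46


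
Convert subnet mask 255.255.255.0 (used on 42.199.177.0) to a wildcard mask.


Subnet mask: 255.255.255.0
Wildcard = 255.255.255.255 - subnet mask
255 - 255 = 0
255 - 255 = 0
255 - 255 = 0
255 - 0 = 255
Wildcard: 0.0.0.255


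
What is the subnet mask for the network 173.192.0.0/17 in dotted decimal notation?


/17 means 17 network bits, 15 host bits
Binary: 11111111111111111000000000000000
Mask: 255.255.128.0


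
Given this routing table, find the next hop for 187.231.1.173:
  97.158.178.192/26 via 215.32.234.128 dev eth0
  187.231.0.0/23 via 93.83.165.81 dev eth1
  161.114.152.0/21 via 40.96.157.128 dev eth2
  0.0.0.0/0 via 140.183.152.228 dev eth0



Longest prefix match for 187.231.1.173:
  /26 97.158.178.192: no
  /23 187.231.0.0: MATCH
  /21 161.114.152.0: no
  /0 0.0.0.0: MATCH
Selected: next-hop 93.83.165.81 via eth1 (matched /23)


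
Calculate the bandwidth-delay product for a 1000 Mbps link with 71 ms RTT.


BDP = bandwidth * RTT
= 1000 Mbps * 71 ms
= 1000 * 1e6 * 71 / 1000 bits
= 71000000 bits
= 8875000 bytes
= 8666.9922 KB
BDP = 71000000 bits (8875000 bytes)


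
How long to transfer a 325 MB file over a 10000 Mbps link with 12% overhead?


Effective throughput = 10000 * (1 - 12/100) = 8800 Mbps
File size in Mb = 325 * 8 = 2600 Mb
Time = 2600 / 8800
Time = 0.2955 seconds


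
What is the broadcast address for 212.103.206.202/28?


Network: 212.103.206.192/28
Host bits = 4
Set all host bits to 1:
Broadcast: 212.103.206.207


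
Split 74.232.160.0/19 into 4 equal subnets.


New prefix = 19 + 2 = 21
Each subnet has 2048 addresses
  74.232.160.0/21
  74.232.168.0/21
  74.232.176.0/21
  74.232.184.0/21
Subnets: 74.232.160.0/21, 74.232.168.0/21, 74.232.176.0/21, 74.232.184.0/21


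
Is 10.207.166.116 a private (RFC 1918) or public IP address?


RFC 1918 private ranges:
  10.0.0.0/8 (10.0.0.0 - 10.255.255.255)
  172.16.0.0/12 (172.16.0.0 - 172.31.255.255)
  192.168.0.0/16 (192.168.0.0 - 192.168.255.255)
Private (in 10.0.0.0/8)


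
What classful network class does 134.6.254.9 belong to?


First octet: 134
Binary: 10000110
10xxxxxx -> Class B (128-191)
Class B, default mask 255.255.0.0 (/16)


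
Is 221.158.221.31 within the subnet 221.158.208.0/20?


Subnet network: 221.158.208.0
Test IP AND mask: 221.158.208.0
Yes, 221.158.221.31 is in 221.158.208.0/20


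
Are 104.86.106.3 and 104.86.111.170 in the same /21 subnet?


Mask: 255.255.248.0
104.86.106.3 AND mask = 104.86.104.0
104.86.111.170 AND mask = 104.86.104.0
Yes, same subnet (104.86.104.0)


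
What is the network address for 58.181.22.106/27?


IP:   00111010.10110101.00010110.01101010
Mask: 11111111.11111111.11111111.11100000
AND operation:
Net:  00111010.10110101.00010110.01100000
Network: 58.181.22.96/27


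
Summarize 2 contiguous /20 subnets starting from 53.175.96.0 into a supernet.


Original prefix: /20
Number of subnets: 2 = 2^1
New prefix = 20 - 1 = 19
Supernet: 53.175.96.0/19


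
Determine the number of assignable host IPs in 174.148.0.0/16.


Host bits = 32 - 16 = 16
Total addresses = 2^16 = 65536
Usable = total - 2 (network and broadcast)
Usable hosts: 65534


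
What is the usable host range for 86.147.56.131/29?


Network: 86.147.56.128
Broadcast: 86.147.56.135
First usable = network + 1
Last usable = broadcast - 1
Range: 86.147.56.129 to 86.147.56.134


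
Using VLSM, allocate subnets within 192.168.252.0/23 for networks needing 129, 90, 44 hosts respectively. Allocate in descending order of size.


129 hosts -> /24 (254 usable): 192.168.252.0/24
90 hosts -> /25 (126 usable): 192.168.253.0/25
44 hosts -> /26 (62 usable): 192.168.253.128/26
Allocation: 192.168.252.0/24 (129 hosts, 254 usable); 192.168.253.0/25 (90 hosts, 126 usable); 192.168.253.128/26 (44 hosts, 62 usable)


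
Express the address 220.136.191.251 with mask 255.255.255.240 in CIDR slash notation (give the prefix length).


Binary: 11111111.11111111.11111111.11110000
Count leading 1s
Prefix: /28


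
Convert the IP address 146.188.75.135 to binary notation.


146 = 10010010
188 = 10111100
75 = 01001011
135 = 10000111
Binary: 10010010.10111100.01001011.10000111


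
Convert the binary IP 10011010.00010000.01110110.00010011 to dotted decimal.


10011010 = 154
00010000 = 16
01110110 = 118
00010011 = 19
IP: 154.16.118.19


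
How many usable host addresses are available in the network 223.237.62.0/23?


Host bits = 32 - 23 = 9
Total addresses = 2^9 = 512
Usable = total - 2 (network and broadcast)
Usable hosts: 510


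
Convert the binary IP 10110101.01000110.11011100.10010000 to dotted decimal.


10110101 = 181
01000110 = 70
11011100 = 220
10010000 = 144
IP: 181.70.220.144


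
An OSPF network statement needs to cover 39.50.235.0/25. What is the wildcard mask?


Subnet mask: 255.255.255.128
Wildcard = 255.255.255.255 - subnet mask
255 - 255 = 0
255 - 255 = 0
255 - 255 = 0
255 - 128 = 127
Wildcard: 0.0.0.127


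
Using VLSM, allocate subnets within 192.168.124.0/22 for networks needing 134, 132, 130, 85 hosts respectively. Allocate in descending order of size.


134 hosts -> /24 (254 usable): 192.168.124.0/24
132 hosts -> /24 (254 usable): 192.168.125.0/24
130 hosts -> /24 (254 usable): 192.168.126.0/24
85 hosts -> /25 (126 usable): 192.168.127.0/25
Allocation: 192.168.124.0/24 (134 hosts, 254 usable); 192.168.125.0/24 (132 hosts, 254 usable); 192.168.126.0/24 (130 hosts, 254 usable); 192.168.127.0/25 (85 hosts, 126 usable)


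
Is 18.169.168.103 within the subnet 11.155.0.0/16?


Subnet network: 11.155.0.0
Test IP AND mask: 18.169.0.0
No, 18.169.168.103 is not in 11.155.0.0/16


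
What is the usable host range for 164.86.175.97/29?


Network: 164.86.175.96
Broadcast: 164.86.175.103
First usable = network + 1
Last usable = broadcast - 1
Range: 164.86.175.97 to 164.86.175.102


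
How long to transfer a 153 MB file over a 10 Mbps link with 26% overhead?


Effective throughput = 10 * (1 - 26/100) = 7.4 Mbps
File size in Mb = 153 * 8 = 1224 Mb
Time = 1224 / 7.4
Time = 165.4054 seconds


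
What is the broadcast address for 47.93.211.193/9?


Network: 47.0.0.0/9
Host bits = 23
Set all host bits to 1:
Broadcast: 47.127.255.255


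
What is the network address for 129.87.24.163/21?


IP:   10000001.01010111.00011000.10100011
Mask: 11111111.11111111.11111000.00000000
AND operation:
Net:  10000001.01010111.00011000.00000000
Network: 129.87.24.0/21


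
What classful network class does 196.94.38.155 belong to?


First octet: 196
Binary: 11000100
110xxxxx -> Class C (192-223)
Class C, default mask 255.255.255.0 (/24)


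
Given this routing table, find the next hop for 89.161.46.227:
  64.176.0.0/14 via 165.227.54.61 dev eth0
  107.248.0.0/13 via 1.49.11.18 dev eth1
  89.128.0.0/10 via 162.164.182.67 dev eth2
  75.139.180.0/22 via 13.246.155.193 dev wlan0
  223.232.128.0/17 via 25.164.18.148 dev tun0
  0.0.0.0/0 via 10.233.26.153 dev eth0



Longest prefix match for 89.161.46.227:
  /14 64.176.0.0: no
  /13 107.248.0.0: no
  /10 89.128.0.0: MATCH
  /22 75.139.180.0: no
  /17 223.232.128.0: no
  /0 0.0.0.0: MATCH
Selected: next-hop 162.164.182.67 via eth2 (matched /10)


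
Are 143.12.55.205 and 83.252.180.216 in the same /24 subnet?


Mask: 255.255.255.0
143.12.55.205 AND mask = 143.12.55.0
83.252.180.216 AND mask = 83.252.180.0
No, different subnets (143.12.55.0 vs 83.252.180.0)


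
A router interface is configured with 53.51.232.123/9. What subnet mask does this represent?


/9 means 9 network bits, 23 host bits
Binary: 11111111100000000000000000000000
Mask: 255.128.0.0


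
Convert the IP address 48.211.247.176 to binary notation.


48 = 00110000
211 = 11010011
247 = 11110111
176 = 10110000
Binary: 00110000.11010011.11110111.10110000


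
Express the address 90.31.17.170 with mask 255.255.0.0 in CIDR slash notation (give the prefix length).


Binary: 11111111.11111111.00000000.00000000
Count leading 1s
Prefix: /16


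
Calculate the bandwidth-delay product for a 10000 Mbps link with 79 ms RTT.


BDP = bandwidth * RTT
= 10000 Mbps * 79 ms
= 10000 * 1e6 * 79 / 1000 bits
= 790000000 bits
= 98750000 bytes
= 96435.5469 KB
BDP = 790000000 bits (98750000 bytes)


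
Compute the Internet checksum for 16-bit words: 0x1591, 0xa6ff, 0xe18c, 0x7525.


Sum all words (with carry folding):
+ 0x1591 = 0x1591
+ 0xa6ff = 0xbc90
+ 0xe18c = 0x9e1d
+ 0x7525 = 0x1343
One's complement: ~0x1343
Checksum = 0xecbc


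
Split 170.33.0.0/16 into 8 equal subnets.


New prefix = 16 + 3 = 19
Each subnet has 8192 addresses
  170.33.0.0/19
  170.33.32.0/19
  170.33.64.0/19
  170.33.96.0/19
  170.33.128.0/19
  170.33.160.0/19
  170.33.192.0/19
  170.33.224.0/19
Subnets: 170.33.0.0/19, 170.33.32.0/19, 170.33.64.0/19, 170.33.96.0/19, 170.33.128.0/19, 170.33.160.0/19, 170.33.192.0/19, 170.33.224.0/19


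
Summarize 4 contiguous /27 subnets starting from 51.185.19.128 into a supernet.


Original prefix: /27
Number of subnets: 4 = 2^2
New prefix = 27 - 2 = 25
Supernet: 51.185.19.128/25


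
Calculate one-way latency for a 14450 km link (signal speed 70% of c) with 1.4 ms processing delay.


Speed = 0.7 * 3e5 km/s = 210000 km/s
Propagation delay = 14450 / 210000 = 0.0688 s = 68.8095 ms
Processing delay = 1.4 ms
Total one-way latency = 70.2095 ms


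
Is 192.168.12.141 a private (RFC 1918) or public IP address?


RFC 1918 private ranges:
  10.0.0.0/8 (10.0.0.0 - 10.255.255.255)
  172.16.0.0/12 (172.16.0.0 - 172.31.255.255)
  192.168.0.0/16 (192.168.0.0 - 192.168.255.255)
Private (in 192.168.0.0/16)


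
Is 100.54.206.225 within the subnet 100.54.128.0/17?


Subnet network: 100.54.128.0
Test IP AND mask: 100.54.128.0
Yes, 100.54.206.225 is in 100.54.128.0/17


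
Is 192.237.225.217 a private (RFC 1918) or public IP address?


RFC 1918 private ranges:
  10.0.0.0/8 (10.0.0.0 - 10.255.255.255)
  172.16.0.0/12 (172.16.0.0 - 172.31.255.255)
  192.168.0.0/16 (192.168.0.0 - 192.168.255.255)
Public (not in any RFC 1918 range)


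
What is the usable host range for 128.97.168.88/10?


Network: 128.64.0.0
Broadcast: 128.127.255.255
First usable = network + 1
Last usable = broadcast - 1
Range: 128.64.0.1 to 128.127.255.254


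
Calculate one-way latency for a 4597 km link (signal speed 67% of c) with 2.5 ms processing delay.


Speed = 0.67 * 3e5 km/s = 201000 km/s
Propagation delay = 4597 / 201000 = 0.0229 s = 22.8706 ms
Processing delay = 2.5 ms
Total one-way latency = 25.3706 ms


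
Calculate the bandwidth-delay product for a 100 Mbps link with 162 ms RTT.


BDP = bandwidth * RTT
= 100 Mbps * 162 ms
= 100 * 1e6 * 162 / 1000 bits
= 16200000 bits
= 2025000 bytes
= 1977.5391 KB
BDP = 16200000 bits (2025000 bytes)


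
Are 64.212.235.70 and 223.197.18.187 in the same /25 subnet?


Mask: 255.255.255.128
64.212.235.70 AND mask = 64.212.235.0
223.197.18.187 AND mask = 223.197.18.128
No, different subnets (64.212.235.0 vs 223.197.18.128)


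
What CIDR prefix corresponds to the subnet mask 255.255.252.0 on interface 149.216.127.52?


Binary: 11111111.11111111.11111100.00000000
Count leading 1s
Prefix: /22


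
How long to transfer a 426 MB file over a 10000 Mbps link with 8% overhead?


Effective throughput = 10000 * (1 - 8/100) = 9200 Mbps
File size in Mb = 426 * 8 = 3408 Mb
Time = 3408 / 9200
Time = 0.3704 seconds


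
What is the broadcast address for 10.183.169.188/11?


Network: 10.160.0.0/11
Host bits = 21
Set all host bits to 1:
Broadcast: 10.191.255.255


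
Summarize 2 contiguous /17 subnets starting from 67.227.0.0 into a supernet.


Original prefix: /17
Number of subnets: 2 = 2^1
New prefix = 17 - 1 = 16
Supernet: 67.227.0.0/16


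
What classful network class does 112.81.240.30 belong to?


First octet: 112
Binary: 01110000
0xxxxxxx -> Class A (1-126)
Class A, default mask 255.0.0.0 (/8)


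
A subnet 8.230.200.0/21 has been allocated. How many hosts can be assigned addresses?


Host bits = 32 - 21 = 11
Total addresses = 2^11 = 2048
Usable = total - 2 (network and broadcast)
Usable hosts: 2046


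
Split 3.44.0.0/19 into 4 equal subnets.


New prefix = 19 + 2 = 21
Each subnet has 2048 addresses
  3.44.0.0/21
  3.44.8.0/21
  3.44.16.0/21
  3.44.24.0/21
Subnets: 3.44.0.0/21, 3.44.8.0/21, 3.44.16.0/21, 3.44.24.0/21


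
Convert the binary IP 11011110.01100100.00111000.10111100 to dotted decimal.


11011110 = 222
01100100 = 100
00111000 = 56
10111100 = 188
IP: 222.100.56.188


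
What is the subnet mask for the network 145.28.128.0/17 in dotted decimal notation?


/17 means 17 network bits, 15 host bits
Binary: 11111111111111111000000000000000
Mask: 255.255.128.0


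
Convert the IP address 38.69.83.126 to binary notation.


38 = 00100110
69 = 01000101
83 = 01010011
126 = 01111110
Binary: 00100110.01000101.01010011.01111110


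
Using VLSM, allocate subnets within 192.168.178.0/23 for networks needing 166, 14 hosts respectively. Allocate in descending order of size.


166 hosts -> /24 (254 usable): 192.168.178.0/24
14 hosts -> /28 (14 usable): 192.168.179.0/28
Allocation: 192.168.178.0/24 (166 hosts, 254 usable); 192.168.179.0/28 (14 hosts, 14 usable)


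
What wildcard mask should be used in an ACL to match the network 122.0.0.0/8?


Subnet mask: 255.0.0.0
Wildcard = 255.255.255.255 - subnet mask
255 - 255 = 0
255 - 0 = 255
255 - 0 = 255
255 - 0 = 255
Wildcard: 0.255.255.255


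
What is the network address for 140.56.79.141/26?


IP:   10001100.00111000.01001111.10001101
Mask: 11111111.11111111.11111111.11000000
AND operation:
Net:  10001100.00111000.01001111.10000000
Network: 140.56.79.128/26


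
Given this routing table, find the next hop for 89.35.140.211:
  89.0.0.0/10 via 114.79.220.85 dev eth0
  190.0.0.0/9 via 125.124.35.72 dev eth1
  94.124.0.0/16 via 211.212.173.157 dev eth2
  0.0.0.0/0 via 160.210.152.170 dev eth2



Longest prefix match for 89.35.140.211:
  /10 89.0.0.0: MATCH
  /9 190.0.0.0: no
  /16 94.124.0.0: no
  /0 0.0.0.0: MATCH
Selected: next-hop 114.79.220.85 via eth0 (matched /10)


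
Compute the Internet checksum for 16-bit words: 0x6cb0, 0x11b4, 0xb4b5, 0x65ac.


Sum all words (with carry folding):
+ 0x6cb0 = 0x6cb0
+ 0x11b4 = 0x7e64
+ 0xb4b5 = 0x331a
+ 0x65ac = 0x98c6
One's complement: ~0x98c6
Checksum = 0x6739


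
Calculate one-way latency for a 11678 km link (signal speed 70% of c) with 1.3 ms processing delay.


Speed = 0.7 * 3e5 km/s = 210000 km/s
Propagation delay = 11678 / 210000 = 0.0556 s = 55.6095 ms
Processing delay = 1.3 ms
Total one-way latency = 56.9095 ms


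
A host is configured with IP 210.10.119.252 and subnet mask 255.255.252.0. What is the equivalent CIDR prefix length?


Binary: 11111111.11111111.11111100.00000000
Count leading 1s
Prefix: /22


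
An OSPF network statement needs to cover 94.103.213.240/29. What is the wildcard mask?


Subnet mask: 255.255.255.248
Wildcard = 255.255.255.255 - subnet mask
255 - 255 = 0
255 - 255 = 0
255 - 255 = 0
255 - 248 = 7
Wildcard: 0.0.0.7


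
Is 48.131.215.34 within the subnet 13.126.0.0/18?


Subnet network: 13.126.0.0
Test IP AND mask: 48.131.192.0
No, 48.131.215.34 is not in 13.126.0.0/18


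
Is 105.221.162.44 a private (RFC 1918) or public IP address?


RFC 1918 private ranges:
  10.0.0.0/8 (10.0.0.0 - 10.255.255.255)
  172.16.0.0/12 (172.16.0.0 - 172.31.255.255)
  192.168.0.0/16 (192.168.0.0 - 192.168.255.255)
Public (not in any RFC 1918 range)


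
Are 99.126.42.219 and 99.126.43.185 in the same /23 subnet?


Mask: 255.255.254.0
99.126.42.219 AND mask = 99.126.42.0
99.126.43.185 AND mask = 99.126.42.0
Yes, same subnet (99.126.42.0)


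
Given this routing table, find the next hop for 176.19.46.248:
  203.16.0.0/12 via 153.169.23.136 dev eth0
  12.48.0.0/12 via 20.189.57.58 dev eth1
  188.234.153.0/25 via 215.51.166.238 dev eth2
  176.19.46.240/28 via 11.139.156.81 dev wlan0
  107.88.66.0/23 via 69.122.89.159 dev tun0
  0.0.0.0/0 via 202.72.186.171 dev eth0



Longest prefix match for 176.19.46.248:
  /12 203.16.0.0: no
  /12 12.48.0.0: no
  /25 188.234.153.0: no
  /28 176.19.46.240: MATCH
  /23 107.88.66.0: no
  /0 0.0.0.0: MATCH
Selected: next-hop 11.139.156.81 via wlan0 (matched /28)


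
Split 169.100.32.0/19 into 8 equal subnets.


New prefix = 19 + 3 = 22
Each subnet has 1024 addresses
  169.100.32.0/22
  169.100.36.0/22
  169.100.40.0/22
  169.100.44.0/22
  169.100.48.0/22
  169.100.52.0/22
  169.100.56.0/22
  169.100.60.0/22
Subnets: 169.100.32.0/22, 169.100.36.0/22, 169.100.40.0/22, 169.100.44.0/22, 169.100.48.0/22, 169.100.52.0/22, 169.100.56.0/22, 169.100.60.0/22


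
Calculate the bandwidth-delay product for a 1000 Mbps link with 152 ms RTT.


BDP = bandwidth * RTT
= 1000 Mbps * 152 ms
= 1000 * 1e6 * 152 / 1000 bits
= 152000000 bits
= 19000000 bytes
= 18554.6875 KB
BDP = 152000000 bits (19000000 bytes)


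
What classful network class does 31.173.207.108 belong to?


First octet: 31
Binary: 00011111
0xxxxxxx -> Class A (1-126)
Class A, default mask 255.0.0.0 (/8)


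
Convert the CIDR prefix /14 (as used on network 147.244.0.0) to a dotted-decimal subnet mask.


/14 means 14 network bits, 18 host bits
Binary: 11111111111111000000000000000000
Mask: 255.252.0.0


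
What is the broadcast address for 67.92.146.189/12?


Network: 67.80.0.0/12
Host bits = 20
Set all host bits to 1:
Broadcast: 67.95.255.255


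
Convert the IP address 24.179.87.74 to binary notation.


24 = 00011000
179 = 10110011
87 = 01010111
74 = 01001010
Binary: 00011000.10110011.01010111.01001010


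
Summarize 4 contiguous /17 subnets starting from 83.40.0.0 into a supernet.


Original prefix: /17
Number of subnets: 4 = 2^2
New prefix = 17 - 2 = 15
Supernet: 83.40.0.0/15


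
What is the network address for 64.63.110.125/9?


IP:   01000000.00111111.01101110.01111101
Mask: 11111111.10000000.00000000.00000000
AND operation:
Net:  01000000.00000000.00000000.00000000
Network: 64.0.0.0/9


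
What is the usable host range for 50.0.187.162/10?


Network: 50.0.0.0
Broadcast: 50.63.255.255
First usable = network + 1
Last usable = broadcast - 1
Range: 50.0.0.1 to 50.63.255.254


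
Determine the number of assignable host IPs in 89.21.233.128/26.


Host bits = 32 - 26 = 6
Total addresses = 2^6 = 64
Usable = total - 2 (network and broadcast)
Usable hosts: 62


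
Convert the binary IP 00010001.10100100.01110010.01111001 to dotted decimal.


00010001 = 17
10100100 = 164
01110010 = 114
01111001 = 121
IP: 17.164.114.121


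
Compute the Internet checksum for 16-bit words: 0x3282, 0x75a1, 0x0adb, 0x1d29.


Sum all words (with carry folding):
+ 0x3282 = 0x3282
+ 0x75a1 = 0xa823
+ 0x0adb = 0xb2fe
+ 0x1d29 = 0xd027
One's complement: ~0xd027
Checksum = 0x2fd8


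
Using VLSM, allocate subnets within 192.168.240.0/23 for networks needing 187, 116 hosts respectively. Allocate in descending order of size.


187 hosts -> /24 (254 usable): 192.168.240.0/24
116 hosts -> /25 (126 usable): 192.168.241.0/25
Allocation: 192.168.240.0/24 (187 hosts, 254 usable); 192.168.241.0/25 (116 hosts, 126 usable)


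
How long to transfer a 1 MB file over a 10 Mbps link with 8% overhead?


Effective throughput = 10 * (1 - 8/100) = 9.2 Mbps
File size in Mb = 1 * 8 = 8 Mb
Time = 8 / 9.2
Time = 0.8696 seconds


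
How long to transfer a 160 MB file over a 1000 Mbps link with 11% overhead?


Effective throughput = 1000 * (1 - 11/100) = 890 Mbps
File size in Mb = 160 * 8 = 1280 Mb
Time = 1280 / 890
Time = 1.4382 seconds


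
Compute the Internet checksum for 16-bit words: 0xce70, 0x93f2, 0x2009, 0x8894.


Sum all words (with carry folding):
+ 0xce70 = 0xce70
+ 0x93f2 = 0x6263
+ 0x2009 = 0x826c
+ 0x8894 = 0x0b01
One's complement: ~0x0b01
Checksum = 0xf4fe


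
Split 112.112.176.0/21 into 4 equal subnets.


New prefix = 21 + 2 = 23
Each subnet has 512 addresses
  112.112.176.0/23
  112.112.178.0/23
  112.112.180.0/23
  112.112.182.0/23
Subnets: 112.112.176.0/23, 112.112.178.0/23, 112.112.180.0/23, 112.112.182.0/23


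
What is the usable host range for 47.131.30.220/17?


Network: 47.131.0.0
Broadcast: 47.131.127.255
First usable = network + 1
Last usable = broadcast - 1
Range: 47.131.0.1 to 47.131.127.254


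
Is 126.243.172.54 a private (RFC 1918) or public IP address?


RFC 1918 private ranges:
  10.0.0.0/8 (10.0.0.0 - 10.255.255.255)
  172.16.0.0/12 (172.16.0.0 - 172.31.255.255)
  192.168.0.0/16 (192.168.0.0 - 192.168.255.255)
Public (not in any RFC 1918 range)


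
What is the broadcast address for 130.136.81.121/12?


Network: 130.128.0.0/12
Host bits = 20
Set all host bits to 1:
Broadcast: 130.143.255.255


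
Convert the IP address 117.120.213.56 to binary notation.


117 = 01110101
120 = 01111000
213 = 11010101
56 = 00111000
Binary: 01110101.01111000.11010101.00111000


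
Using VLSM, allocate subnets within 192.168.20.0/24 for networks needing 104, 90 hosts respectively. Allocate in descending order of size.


104 hosts -> /25 (126 usable): 192.168.20.0/25
90 hosts -> /25 (126 usable): 192.168.20.128/25
Allocation: 192.168.20.0/25 (104 hosts, 126 usable); 192.168.20.128/25 (90 hosts, 126 usable)


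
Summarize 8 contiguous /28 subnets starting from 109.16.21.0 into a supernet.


Original prefix: /28
Number of subnets: 8 = 2^3
New prefix = 28 - 3 = 25
Supernet: 109.16.21.0/25


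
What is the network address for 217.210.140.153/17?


IP:   11011001.11010010.10001100.10011001
Mask: 11111111.11111111.10000000.00000000
AND operation:
Net:  11011001.11010010.10000000.00000000
Network: 217.210.128.0/17


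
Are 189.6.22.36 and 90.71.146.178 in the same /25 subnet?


Mask: 255.255.255.128
189.6.22.36 AND mask = 189.6.22.0
90.71.146.178 AND mask = 90.71.146.128
No, different subnets (189.6.22.0 vs 90.71.146.128)


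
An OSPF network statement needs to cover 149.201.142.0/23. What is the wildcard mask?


Subnet mask: 255.255.254.0
Wildcard = 255.255.255.255 - subnet mask
255 - 255 = 0
255 - 255 = 0
255 - 254 = 1
255 - 0 = 255
Wildcard: 0.0.1.255


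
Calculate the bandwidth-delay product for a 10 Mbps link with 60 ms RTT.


BDP = bandwidth * RTT
= 10 Mbps * 60 ms
= 10 * 1e6 * 60 / 1000 bits
= 600000 bits
= 75000 bytes
= 73.2422 KB
BDP = 600000 bits (75000 bytes)


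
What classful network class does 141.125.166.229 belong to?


First octet: 141
Binary: 10001101
10xxxxxx -> Class B (128-191)
Class B, default mask 255.255.0.0 (/16)


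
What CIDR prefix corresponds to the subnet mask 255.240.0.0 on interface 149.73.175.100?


Binary: 11111111.11110000.00000000.00000000
Count leading 1s
Prefix: /12


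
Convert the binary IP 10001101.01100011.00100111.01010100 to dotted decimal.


10001101 = 141
01100011 = 99
00100111 = 39
01010100 = 84
IP: 141.99.39.84


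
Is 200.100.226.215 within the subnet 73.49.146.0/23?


Subnet network: 73.49.146.0
Test IP AND mask: 200.100.226.0
No, 200.100.226.215 is not in 73.49.146.0/23


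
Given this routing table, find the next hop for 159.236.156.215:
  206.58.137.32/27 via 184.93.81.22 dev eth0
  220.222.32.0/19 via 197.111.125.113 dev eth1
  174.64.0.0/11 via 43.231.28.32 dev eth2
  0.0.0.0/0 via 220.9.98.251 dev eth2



Longest prefix match for 159.236.156.215:
  /27 206.58.137.32: no
  /19 220.222.32.0: no
  /11 174.64.0.0: no
  /0 0.0.0.0: MATCH
Selected: next-hop 220.9.98.251 via eth2 (matched /0)


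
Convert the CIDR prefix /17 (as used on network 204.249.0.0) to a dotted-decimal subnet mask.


/17 means 17 network bits, 15 host bits
Binary: 11111111111111111000000000000000
Mask: 255.255.128.0


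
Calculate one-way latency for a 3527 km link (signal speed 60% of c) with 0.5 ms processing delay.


Speed = 0.6 * 3e5 km/s = 180000 km/s
Propagation delay = 3527 / 180000 = 0.0196 s = 19.5944 ms
Processing delay = 0.5 ms
Total one-way latency = 20.0944 ms


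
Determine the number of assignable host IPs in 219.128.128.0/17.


Host bits = 32 - 17 = 15
Total addresses = 2^15 = 32768
Usable = total - 2 (network and broadcast)
Usable hosts: 32766


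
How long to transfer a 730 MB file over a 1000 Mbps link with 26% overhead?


Effective throughput = 1000 * (1 - 26/100) = 740 Mbps
File size in Mb = 730 * 8 = 5840 Mb
Time = 5840 / 740
Time = 7.8919 seconds


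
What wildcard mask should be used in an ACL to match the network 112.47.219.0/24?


Subnet mask: 255.255.255.0
Wildcard = 255.255.255.255 - subnet mask
255 - 255 = 0
255 - 255 = 0
255 - 255 = 0
255 - 0 = 255
Wildcard: 0.0.0.255


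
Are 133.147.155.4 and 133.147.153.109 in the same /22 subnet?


Mask: 255.255.252.0
133.147.155.4 AND mask = 133.147.152.0
133.147.153.109 AND mask = 133.147.152.0
Yes, same subnet (133.147.152.0)


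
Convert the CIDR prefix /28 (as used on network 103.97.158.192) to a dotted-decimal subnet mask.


/28 means 28 network bits, 4 host bits
Binary: 11111111111111111111111111110000
Mask: 255.255.255.240


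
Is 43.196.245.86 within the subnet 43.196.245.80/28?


Subnet network: 43.196.245.80
Test IP AND mask: 43.196.245.80
Yes, 43.196.245.86 is in 43.196.245.80/28


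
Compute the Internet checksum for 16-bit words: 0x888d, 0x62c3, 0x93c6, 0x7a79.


Sum all words (with carry folding):
+ 0x888d = 0x888d
+ 0x62c3 = 0xeb50
+ 0x93c6 = 0x7f17
+ 0x7a79 = 0xf990
One's complement: ~0xf990
Checksum = 0x066f


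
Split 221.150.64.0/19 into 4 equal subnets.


New prefix = 19 + 2 = 21
Each subnet has 2048 addresses
  221.150.64.0/21
  221.150.72.0/21
  221.150.80.0/21
  221.150.88.0/21
Subnets: 221.150.64.0/21, 221.150.72.0/21, 221.150.80.0/21, 221.150.88.0/21


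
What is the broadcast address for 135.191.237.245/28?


Network: 135.191.237.240/28
Host bits = 4
Set all host bits to 1:
Broadcast: 135.191.237.255


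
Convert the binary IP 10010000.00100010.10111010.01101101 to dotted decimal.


10010000 = 144
00100010 = 34
10111010 = 186
01101101 = 109
IP: 144.34.186.109


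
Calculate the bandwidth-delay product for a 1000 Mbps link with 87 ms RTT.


BDP = bandwidth * RTT
= 1000 Mbps * 87 ms
= 1000 * 1e6 * 87 / 1000 bits
= 87000000 bits
= 10875000 bytes
= 10620.1172 KB
BDP = 87000000 bits (10875000 bytes)


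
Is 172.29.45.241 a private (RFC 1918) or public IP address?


RFC 1918 private ranges:
  10.0.0.0/8 (10.0.0.0 - 10.255.255.255)
  172.16.0.0/12 (172.16.0.0 - 172.31.255.255)
  192.168.0.0/16 (192.168.0.0 - 192.168.255.255)
Private (in 172.16.0.0/12)


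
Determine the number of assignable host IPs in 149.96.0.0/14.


Host bits = 32 - 14 = 18
Total addresses = 2^18 = 262144
Usable = total - 2 (network and broadcast)
Usable hosts: 262142


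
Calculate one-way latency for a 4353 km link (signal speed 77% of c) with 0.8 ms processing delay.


Speed = 0.77 * 3e5 km/s = 231000 km/s
Propagation delay = 4353 / 231000 = 0.0188 s = 18.8442 ms
Processing delay = 0.8 ms
Total one-way latency = 19.6442 ms


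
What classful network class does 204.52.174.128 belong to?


First octet: 204
Binary: 11001100
110xxxxx -> Class C (192-223)
Class C, default mask 255.255.255.0 (/24)


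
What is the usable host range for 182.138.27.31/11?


Network: 182.128.0.0
Broadcast: 182.159.255.255
First usable = network + 1
Last usable = broadcast - 1
Range: 182.128.0.1 to 182.159.255.254


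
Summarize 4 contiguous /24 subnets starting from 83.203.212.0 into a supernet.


Original prefix: /24
Number of subnets: 4 = 2^2
New prefix = 24 - 2 = 22
Supernet: 83.203.212.0/22


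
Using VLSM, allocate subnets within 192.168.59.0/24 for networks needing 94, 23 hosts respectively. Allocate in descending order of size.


94 hosts -> /25 (126 usable): 192.168.59.0/25
23 hosts -> /27 (30 usable): 192.168.59.128/27
Allocation: 192.168.59.0/25 (94 hosts, 126 usable); 192.168.59.128/27 (23 hosts, 30 usable)


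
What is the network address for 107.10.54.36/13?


IP:   01101011.00001010.00110110.00100100
Mask: 11111111.11111000.00000000.00000000
AND operation:
Net:  01101011.00001000.00000000.00000000
Network: 107.8.0.0/13


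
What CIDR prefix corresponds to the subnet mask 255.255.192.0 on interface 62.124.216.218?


Binary: 11111111.11111111.11000000.00000000
Count leading 1s
Prefix: /18


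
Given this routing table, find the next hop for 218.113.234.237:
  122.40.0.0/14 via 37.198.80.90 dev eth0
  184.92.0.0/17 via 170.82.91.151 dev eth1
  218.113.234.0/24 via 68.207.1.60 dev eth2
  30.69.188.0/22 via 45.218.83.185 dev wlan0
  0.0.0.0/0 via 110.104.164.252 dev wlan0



Longest prefix match for 218.113.234.237:
  /14 122.40.0.0: no
  /17 184.92.0.0: no
  /24 218.113.234.0: MATCH
  /22 30.69.188.0: no
  /0 0.0.0.0: MATCH
Selected: next-hop 68.207.1.60 via eth2 (matched /24)


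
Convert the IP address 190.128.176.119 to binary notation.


190 = 10111110
128 = 10000000
176 = 10110000
119 = 01110111
Binary: 10111110.10000000.10110000.01110111


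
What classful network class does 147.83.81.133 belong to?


First octet: 147
Binary: 10010011
10xxxxxx -> Class B (128-191)
Class B, default mask 255.255.0.0 (/16)


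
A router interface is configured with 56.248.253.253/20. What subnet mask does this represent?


/20 means 20 network bits, 12 host bits
Binary: 11111111111111111111000000000000
Mask: 255.255.240.0


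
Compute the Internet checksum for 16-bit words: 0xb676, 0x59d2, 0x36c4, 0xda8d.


Sum all words (with carry folding):
+ 0xb676 = 0xb676
+ 0x59d2 = 0x1049
+ 0x36c4 = 0x470d
+ 0xda8d = 0x219b
One's complement: ~0x219b
Checksum = 0xde64


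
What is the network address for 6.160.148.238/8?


IP:   00000110.10100000.10010100.11101110
Mask: 11111111.00000000.00000000.00000000
AND operation:
Net:  00000110.00000000.00000000.00000000
Network: 6.0.0.0/8


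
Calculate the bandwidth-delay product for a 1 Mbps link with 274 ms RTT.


BDP = bandwidth * RTT
= 1 Mbps * 274 ms
= 1 * 1e6 * 274 / 1000 bits
= 274000 bits
= 34250 bytes
= 33.4473 KB
BDP = 274000 bits (34250 bytes)


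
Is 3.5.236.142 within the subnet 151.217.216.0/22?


Subnet network: 151.217.216.0
Test IP AND mask: 3.5.236.0
No, 3.5.236.142 is not in 151.217.216.0/22


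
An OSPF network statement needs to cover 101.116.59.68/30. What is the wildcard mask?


Subnet mask: 255.255.255.252
Wildcard = 255.255.255.255 - subnet mask
255 - 255 = 0
255 - 255 = 0
255 - 255 = 0
255 - 252 = 3
Wildcard: 0.0.0.3


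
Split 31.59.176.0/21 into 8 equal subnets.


New prefix = 21 + 3 = 24
Each subnet has 256 addresses
  31.59.176.0/24
  31.59.177.0/24
  31.59.178.0/24
  31.59.179.0/24
  31.59.180.0/24
  31.59.181.0/24
  31.59.182.0/24
  31.59.183.0/24
Subnets: 31.59.176.0/24, 31.59.177.0/24, 31.59.178.0/24, 31.59.179.0/24, 31.59.180.0/24, 31.59.181.0/24, 31.59.182.0/24, 31.59.183.0/24


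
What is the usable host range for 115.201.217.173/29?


Network: 115.201.217.168
Broadcast: 115.201.217.175
First usable = network + 1
Last usable = broadcast - 1
Range: 115.201.217.169 to 115.201.217.174


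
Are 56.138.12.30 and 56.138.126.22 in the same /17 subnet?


Mask: 255.255.128.0
56.138.12.30 AND mask = 56.138.0.0
56.138.126.22 AND mask = 56.138.0.0
Yes, same subnet (56.138.0.0)


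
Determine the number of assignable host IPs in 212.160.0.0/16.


Host bits = 32 - 16 = 16
Total addresses = 2^16 = 65536
Usable = total - 2 (network and broadcast)
Usable hosts: 65534


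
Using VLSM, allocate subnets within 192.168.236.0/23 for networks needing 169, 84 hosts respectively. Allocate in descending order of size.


169 hosts -> /24 (254 usable): 192.168.236.0/24
84 hosts -> /25 (126 usable): 192.168.237.0/25
Allocation: 192.168.236.0/24 (169 hosts, 254 usable); 192.168.237.0/25 (84 hosts, 126 usable)
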